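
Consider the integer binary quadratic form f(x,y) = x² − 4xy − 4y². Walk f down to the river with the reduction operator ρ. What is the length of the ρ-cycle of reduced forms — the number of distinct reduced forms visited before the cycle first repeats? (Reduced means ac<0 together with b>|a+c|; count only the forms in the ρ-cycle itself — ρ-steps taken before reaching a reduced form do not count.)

D = 32, ⌊√D⌋ = 5
descent: ρ → (-4,4,1)  [lands on river]
river: ρ → (1,4,-4)
ρ-cycle length = 2 (tail of 1 descent step not counted)

2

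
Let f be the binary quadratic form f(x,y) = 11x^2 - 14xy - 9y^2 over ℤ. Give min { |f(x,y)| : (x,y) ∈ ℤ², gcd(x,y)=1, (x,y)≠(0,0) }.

descent: ρ → (-9,14,11)  [lands on river]
river: ρ → (11,8,-12)
river: ρ → (-12,16,7)
river: ρ → (7,12,-16)
river: ρ → (-16,20,3)
river: ρ → (3,22,-9)
closes: descent 1, river 6
min |a| on river = 3

3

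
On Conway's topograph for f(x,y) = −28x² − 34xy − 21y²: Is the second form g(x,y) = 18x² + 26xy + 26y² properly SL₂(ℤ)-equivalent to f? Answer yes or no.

D₁ = -1196, D₂ = -1196
f is negative-definite; reduce −f:
−f: translate: b→-22 (≡34 mod 56), so (28,34,21)→(28,-22,15)
−f: flip: (28,-22,15)→(15,22,28)
−f: translate: b→-8 (≡22 mod 30), so (15,22,28)→(15,-8,21)
−f: reduced (well bottom): (15,-8,21) with a≤c, −a<b≤a
flip sign back: reduced form of f is (-15,8,-21)
g: translate: b→-10 (≡26 mod 36), so (18,26,26)→(18,-10,18)
g: flip: (18,-10,18)→(18,10,18)
g: reduced (well bottom): (18,10,18) with a≤c, −a<b≤a
reduced forms (-15, 8, -21) vs (18, 10, 18) ⇒ inequivalent

no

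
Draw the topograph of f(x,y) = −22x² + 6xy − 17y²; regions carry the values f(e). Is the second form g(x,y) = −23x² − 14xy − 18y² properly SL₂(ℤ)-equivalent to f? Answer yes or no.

D₁ = -1460, D₂ = -1460
f is negative-definite; reduce −f:
−f: flip: (22,-6,17)→(17,6,22)
−f: reduced (well bottom): (17,6,22) with a≤c, −a<b≤a
flip sign back: reduced form of f is (-17,-6,-22)
g is negative-definite; reduce −g:
−g: flip: (23,14,18)→(18,-14,23)
−g: reduced (well bottom): (18,-14,23) with a≤c, −a<b≤a
flip sign back: reduced form of g is (-18,14,-23)
reduced forms (-17, -6, -22) vs (-18, 14, -23) ⇒ inequivalent

no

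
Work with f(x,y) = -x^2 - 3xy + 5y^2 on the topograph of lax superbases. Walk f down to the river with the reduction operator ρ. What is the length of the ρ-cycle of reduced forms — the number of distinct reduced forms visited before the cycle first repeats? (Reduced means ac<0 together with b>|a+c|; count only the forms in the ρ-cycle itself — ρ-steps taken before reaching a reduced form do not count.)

D = 29, ⌊√D⌋ = 5
descent: ρ → (5,3,-1)
descent: ρ → (-1,5,1)  [lands on river]
river: ρ → (1,5,-1)
ρ-cycle length = 2 (tail of 2 descent steps not counted)

2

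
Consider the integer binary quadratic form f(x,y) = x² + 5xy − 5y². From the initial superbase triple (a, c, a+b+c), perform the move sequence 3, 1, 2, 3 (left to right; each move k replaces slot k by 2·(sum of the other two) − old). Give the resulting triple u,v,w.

start (1,-5,1) = (f(1,0),f(0,1),f(1,1))
replace slot 3: 2·(1+(-5)) − 1 = -9 → (1,-5,-9)
replace slot 1: 2·((-5)+(-9)) − 1 = -29 → (-29,-5,-9)
replace slot 2: 2·((-29)+(-9)) − (-5) = -71 → (-29,-71,-9)
replace slot 3: 2·((-29)+(-71)) − (-9) = -191 → (-29,-71,-191)

-29,-71,-191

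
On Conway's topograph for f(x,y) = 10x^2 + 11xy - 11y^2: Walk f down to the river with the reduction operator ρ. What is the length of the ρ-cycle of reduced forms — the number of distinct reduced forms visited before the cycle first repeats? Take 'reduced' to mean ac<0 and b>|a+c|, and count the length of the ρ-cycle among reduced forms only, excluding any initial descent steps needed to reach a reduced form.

D = 561, ⌊√D⌋ = 23
river: ρ → (-11,11,10)
river: ρ → (10,9,-12)
river: ρ → (-12,15,7)
river: ρ → (7,13,-14)
river: ρ → (-14,15,6)
river: ρ → (6,21,-5)
river: ρ → (-5,19,10)
river: ρ → (10,21,-3)
river: ρ → (-3,21,10)
river: ρ → (10,19,-5)
river: ρ → (-5,21,6)
river: ρ → (6,15,-14)
river: ρ → (-14,13,7)
river: ρ → (7,15,-12)
river: ρ → (-12,9,10)
river: ρ → (10,11,-11)
ρ-cycle length = 16 (tail of 0 descent steps not counted)

16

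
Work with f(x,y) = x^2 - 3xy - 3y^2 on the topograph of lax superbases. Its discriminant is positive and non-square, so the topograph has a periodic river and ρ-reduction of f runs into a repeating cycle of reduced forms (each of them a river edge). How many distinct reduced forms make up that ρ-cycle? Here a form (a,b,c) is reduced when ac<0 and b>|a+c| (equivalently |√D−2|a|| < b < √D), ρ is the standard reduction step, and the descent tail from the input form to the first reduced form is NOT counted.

D = 21, ⌊√D⌋ = 4
descent: ρ → (-3,3,1)  [lands on river]
river: ρ → (1,3,-3)
ρ-cycle length = 2 (tail of 1 descent step not counted)

2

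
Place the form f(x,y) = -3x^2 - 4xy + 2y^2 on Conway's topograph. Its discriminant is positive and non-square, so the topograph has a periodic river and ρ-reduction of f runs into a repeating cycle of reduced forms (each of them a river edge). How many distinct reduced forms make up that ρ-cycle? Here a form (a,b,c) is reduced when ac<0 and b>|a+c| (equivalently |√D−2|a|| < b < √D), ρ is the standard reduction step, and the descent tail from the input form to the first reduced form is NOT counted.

D = 40, ⌊√D⌋ = 6
descent: ρ → (2,4,-3)  [lands on river]
river: ρ → (-3,2,3)
river: ρ → (3,4,-2)
river: ρ → (-2,4,3)
river: ρ → (3,2,-3)
river: ρ → (-3,4,2)
ρ-cycle length = 6 (tail of 1 descent step not counted)

6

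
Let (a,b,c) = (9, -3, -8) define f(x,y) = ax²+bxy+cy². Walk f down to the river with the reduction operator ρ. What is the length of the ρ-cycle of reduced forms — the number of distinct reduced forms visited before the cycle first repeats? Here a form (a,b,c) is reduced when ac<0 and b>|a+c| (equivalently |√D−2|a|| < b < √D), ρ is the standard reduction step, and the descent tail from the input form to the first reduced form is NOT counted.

D = 297, ⌊√D⌋ = 17
descent: ρ → (-8,3,9)  [lands on river]
river: ρ → (9,15,-2)
river: ρ → (-2,17,1)
river: ρ → (1,17,-2)
river: ρ → (-2,15,9)
river: ρ → (9,3,-8)
river: ρ → (-8,13,4)
river: ρ → (4,11,-11)
river: ρ → (-11,11,4)
river: ρ → (4,13,-8)
ρ-cycle length = 10 (tail of 1 descent step not counted)

10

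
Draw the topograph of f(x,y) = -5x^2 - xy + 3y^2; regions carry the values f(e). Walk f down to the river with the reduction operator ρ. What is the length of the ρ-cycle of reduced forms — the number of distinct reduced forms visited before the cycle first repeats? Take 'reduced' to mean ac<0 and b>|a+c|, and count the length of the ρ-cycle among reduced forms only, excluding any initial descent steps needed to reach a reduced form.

D = 61, ⌊√D⌋ = 7
descent: ρ → (3,7,-1)  [lands on river]
river: ρ → (-1,7,3)
river: ρ → (3,5,-3)
river: ρ → (-3,7,1)
river: ρ → (1,7,-3)
river: ρ → (-3,5,3)
ρ-cycle length = 6 (tail of 1 descent step not counted)

6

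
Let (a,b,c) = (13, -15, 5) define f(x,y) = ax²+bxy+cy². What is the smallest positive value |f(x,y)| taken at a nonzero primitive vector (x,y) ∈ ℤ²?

translate: b→11 (≡-15 mod 26), so (13,-15,5)→(13,11,3)
flip: (13,11,3)→(3,-11,13)
translate: b→1 (≡-11 mod 6), so (3,-11,13)→(3,1,3)
reduced (well bottom): (3,1,3) with a≤c, −a<b≤a
well minimum = a = 3

3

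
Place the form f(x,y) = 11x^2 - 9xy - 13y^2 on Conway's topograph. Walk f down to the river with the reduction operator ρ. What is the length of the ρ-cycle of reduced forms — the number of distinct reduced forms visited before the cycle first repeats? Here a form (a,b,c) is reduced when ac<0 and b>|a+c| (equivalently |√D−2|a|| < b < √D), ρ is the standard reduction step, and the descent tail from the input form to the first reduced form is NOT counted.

D = 653, ⌊√D⌋ = 25
descent: ρ → (-13,9,11)  [lands on river]
river: ρ → (11,13,-11)
river: ρ → (-11,9,13)
river: ρ → (13,17,-7)
river: ρ → (-7,25,1)
river: ρ → (1,25,-7)
river: ρ → (-7,17,13)
river: ρ → (13,9,-11)
river: ρ → (-11,13,11)
river: ρ → (11,9,-13)
river: ρ → (-13,17,7)
river: ρ → (7,25,-1)
river: ρ → (-1,25,7)
river: ρ → (7,17,-13)
ρ-cycle length = 14 (tail of 1 descent step not counted)

14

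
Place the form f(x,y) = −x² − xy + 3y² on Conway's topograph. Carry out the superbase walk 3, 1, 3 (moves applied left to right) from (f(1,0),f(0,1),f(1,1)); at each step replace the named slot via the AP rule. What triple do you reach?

start (-1,3,1) = (f(1,0),f(0,1),f(1,1))
replace slot 3: 2·((-1)+3) − 1 = 3 → (-1,3,3)
replace slot 1: 2·(3+3) − (-1) = 13 → (13,3,3)
replace slot 3: 2·(13+3) − 3 = 29 → (13,3,29)

13,3,29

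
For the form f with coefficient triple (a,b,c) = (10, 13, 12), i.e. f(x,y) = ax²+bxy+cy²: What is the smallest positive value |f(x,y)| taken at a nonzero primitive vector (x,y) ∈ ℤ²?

translate: b→-7 (≡13 mod 20), so (10,13,12)→(10,-7,9)
flip: (10,-7,9)→(9,7,10)
reduced (well bottom): (9,7,10) with a≤c, −a<b≤a
well minimum = a = 9

9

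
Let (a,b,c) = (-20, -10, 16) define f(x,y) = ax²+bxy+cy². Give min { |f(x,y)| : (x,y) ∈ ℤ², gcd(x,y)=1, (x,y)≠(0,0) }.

descent: ρ → (16,10,-20)  [lands on river]
river: ρ → (-20,30,6)
river: ρ → (6,30,-20)
river: ρ → (-20,10,16)
river: ρ → (16,22,-14)
river: ρ → (-14,34,4)
river: ρ → (4,30,-30)
river: ρ → (-30,30,4)
river: ρ → (4,34,-14)
river: ρ → (-14,22,16)
closes: descent 1, river 10
min |a| on river = 4

4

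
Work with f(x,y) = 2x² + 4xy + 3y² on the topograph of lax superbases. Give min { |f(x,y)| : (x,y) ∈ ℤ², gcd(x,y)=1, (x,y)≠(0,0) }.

translate: b→0 (≡4 mod 4), so (2,4,3)→(2,0,1)
flip: (2,0,1)→(1,0,2)
reduced (well bottom): (1,0,2) with a≤c, −a<b≤a
well minimum = a = 1

1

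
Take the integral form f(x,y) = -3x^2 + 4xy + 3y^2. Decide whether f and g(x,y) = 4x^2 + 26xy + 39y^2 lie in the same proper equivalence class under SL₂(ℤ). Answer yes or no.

D₁ = 52, D₂ = 52
river cycle of f (length 10): (3, 2, -4), (-4, 6, 1), (1, 6, -4), (-4, 2, 3), (3, 4, -3), (-3, 2, 4), (4, 6, -1), (-1, 6, 4), (4, 2, -3), (-3, 4, 3)
river cycle of g (length 10): (4, 2, -3), (-3, 4, 3), (3, 2, -4), (-4, 6, 1), (1, 6, -4), (-4, 2, 3), (3, 4, -3), (-3, 2, 4), (4, 6, -1), (-1, 6, 4)
cycles coincide ⇒ equivalent

yes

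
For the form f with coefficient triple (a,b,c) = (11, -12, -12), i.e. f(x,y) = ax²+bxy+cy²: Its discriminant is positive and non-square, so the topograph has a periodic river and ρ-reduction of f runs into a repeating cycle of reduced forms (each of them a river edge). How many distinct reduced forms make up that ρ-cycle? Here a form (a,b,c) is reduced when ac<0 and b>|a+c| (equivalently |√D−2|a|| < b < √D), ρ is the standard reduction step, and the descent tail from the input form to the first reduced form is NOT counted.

D = 672, ⌊√D⌋ = 25
descent: ρ → (-12,12,11)  [lands on river]
river: ρ → (11,10,-13)
river: ρ → (-13,16,8)
river: ρ → (8,16,-13)
river: ρ → (-13,10,11)
river: ρ → (11,12,-12)
ρ-cycle length = 6 (tail of 1 descent step not counted)

6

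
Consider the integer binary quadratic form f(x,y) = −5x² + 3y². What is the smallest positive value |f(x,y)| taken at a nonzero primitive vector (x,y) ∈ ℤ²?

descent: ρ → (3,6,-2)  [lands on river]
river: ρ → (-2,6,3)
closes: descent 1, river 2
min |a| on river = 2

2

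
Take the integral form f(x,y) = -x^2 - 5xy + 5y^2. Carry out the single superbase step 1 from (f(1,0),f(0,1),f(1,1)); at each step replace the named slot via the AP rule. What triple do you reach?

start (-1,5,-1) = (f(1,0),f(0,1),f(1,1))
replace slot 1: 2·(5+(-1)) − (-1) = 9 → (9,5,-1)

9,5,-1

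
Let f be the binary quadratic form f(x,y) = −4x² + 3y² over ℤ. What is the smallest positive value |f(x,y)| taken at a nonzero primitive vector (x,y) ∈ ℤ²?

descent: ρ → (3,6,-1)  [lands on river]
river: ρ → (-1,6,3)
closes: descent 1, river 2
min |a| on river = 1

1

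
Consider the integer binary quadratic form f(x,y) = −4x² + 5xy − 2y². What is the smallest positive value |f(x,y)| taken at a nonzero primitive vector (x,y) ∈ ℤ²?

translate: b→3 (≡-5 mod 8), so (4,-5,2)→(4,3,1)
flip: (4,3,1)→(1,-3,4)
translate: b→1 (≡-3 mod 2), so (1,-3,4)→(1,1,2)
reduced (well bottom): (1,1,2) with a≤c, −a<b≤a
well minimum |f| = |-1| = 1 (negative-definite)

1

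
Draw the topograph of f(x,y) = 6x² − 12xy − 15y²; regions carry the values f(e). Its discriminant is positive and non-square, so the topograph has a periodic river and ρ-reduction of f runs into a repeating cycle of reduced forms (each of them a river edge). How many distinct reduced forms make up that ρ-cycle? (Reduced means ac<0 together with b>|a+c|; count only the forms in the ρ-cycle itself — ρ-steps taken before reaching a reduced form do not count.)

D = 504, ⌊√D⌋ = 22
descent: ρ → (-15,12,6)  [lands on river]
river: ρ → (6,12,-15)
river: ρ → (-15,18,3)
river: ρ → (3,18,-15)
ρ-cycle length = 4 (tail of 1 descent step not counted)

4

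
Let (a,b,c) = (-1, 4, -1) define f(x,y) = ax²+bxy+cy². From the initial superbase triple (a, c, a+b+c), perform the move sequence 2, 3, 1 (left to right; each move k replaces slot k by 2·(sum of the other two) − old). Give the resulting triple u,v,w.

start (-1,-1,2) = (f(1,0),f(0,1),f(1,1))
replace slot 2: 2·((-1)+2) − (-1) = 3 → (-1,3,2)
replace slot 3: 2·((-1)+3) − 2 = 2 → (-1,3,2)
replace slot 1: 2·(3+2) − (-1) = 11 → (11,3,2)

11,3,2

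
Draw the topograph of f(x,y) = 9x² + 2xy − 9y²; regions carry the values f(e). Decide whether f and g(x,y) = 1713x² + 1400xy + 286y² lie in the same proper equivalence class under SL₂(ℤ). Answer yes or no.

D₁ = 328, D₂ = 328
river cycle of f (length 6): (-9, 16, 2), (2, 16, -9), (-9, 2, 9), (9, 16, -2), (-2, 16, 9), (9, 2, -9)
river cycle of g (length 6): (2, 16, -9), (-9, 2, 9), (9, 16, -2), (-2, 16, 9), (9, 2, -9), (-9, 16, 2)
cycles coincide ⇒ equivalent

yes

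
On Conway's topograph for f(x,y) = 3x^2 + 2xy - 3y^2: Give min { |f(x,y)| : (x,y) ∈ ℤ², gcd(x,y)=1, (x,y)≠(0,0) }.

river: ρ → (-3,4,2)
river: ρ → (2,4,-3)
river: ρ → (-3,2,3)
river: ρ → (3,4,-2)
river: ρ → (-2,4,3)
river: ρ → (3,2,-3)
closes: descent 0, river 6
min |a| on river = 2

2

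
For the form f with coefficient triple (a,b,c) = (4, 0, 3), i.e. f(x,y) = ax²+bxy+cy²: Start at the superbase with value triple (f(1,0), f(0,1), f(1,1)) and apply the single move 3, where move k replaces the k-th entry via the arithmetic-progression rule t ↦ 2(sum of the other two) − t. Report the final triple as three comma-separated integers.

start (4,3,7) = (f(1,0),f(0,1),f(1,1))
replace slot 3: 2·(4+3) − 7 = 7 → (4,3,7)

4,3,7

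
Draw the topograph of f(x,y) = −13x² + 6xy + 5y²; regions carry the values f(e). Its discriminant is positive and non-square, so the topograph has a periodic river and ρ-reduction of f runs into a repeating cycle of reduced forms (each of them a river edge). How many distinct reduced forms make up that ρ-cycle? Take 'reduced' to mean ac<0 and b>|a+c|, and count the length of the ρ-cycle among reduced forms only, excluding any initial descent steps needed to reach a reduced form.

D = 296, ⌊√D⌋ = 17
descent: ρ → (5,14,-5)  [lands on river]
river: ρ → (-5,16,2)
river: ρ → (2,16,-5)
river: ρ → (-5,14,5)
river: ρ → (5,16,-2)
river: ρ → (-2,16,5)
ρ-cycle length = 6 (tail of 1 descent step not counted)

6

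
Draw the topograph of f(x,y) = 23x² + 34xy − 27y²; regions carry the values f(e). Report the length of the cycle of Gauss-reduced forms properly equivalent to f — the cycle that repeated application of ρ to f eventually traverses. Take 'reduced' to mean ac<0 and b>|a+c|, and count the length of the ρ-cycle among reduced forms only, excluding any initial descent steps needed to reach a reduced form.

D = 3640, ⌊√D⌋ = 60
river: ρ → (-27,20,30)
river: ρ → (30,40,-17)
river: ρ → (-17,28,42)
river: ρ → (42,56,-3)
river: ρ → (-3,58,23)
river: ρ → (23,34,-27)
ρ-cycle length = 6 (tail of 0 descent steps not counted)

6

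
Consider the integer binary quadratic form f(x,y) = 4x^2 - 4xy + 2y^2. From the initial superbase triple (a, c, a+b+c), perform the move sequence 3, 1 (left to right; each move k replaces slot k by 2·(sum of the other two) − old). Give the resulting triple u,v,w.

start (4,2,2) = (f(1,0),f(0,1),f(1,1))
replace slot 3: 2·(4+2) − 2 = 10 → (4,2,10)
replace slot 1: 2·(2+10) − 4 = 20 → (20,2,10)

20,2,10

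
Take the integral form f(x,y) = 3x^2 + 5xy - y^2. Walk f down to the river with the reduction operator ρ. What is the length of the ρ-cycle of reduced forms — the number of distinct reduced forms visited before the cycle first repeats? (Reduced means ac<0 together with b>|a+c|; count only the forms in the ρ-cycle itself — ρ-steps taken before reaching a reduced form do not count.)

D = 37, ⌊√D⌋ = 6
river: ρ → (-1,5,3)
river: ρ → (3,1,-3)
river: ρ → (-3,5,1)
river: ρ → (1,5,-3)
river: ρ → (-3,1,3)
river: ρ → (3,5,-1)
ρ-cycle length = 6 (tail of 0 descent steps not counted)

6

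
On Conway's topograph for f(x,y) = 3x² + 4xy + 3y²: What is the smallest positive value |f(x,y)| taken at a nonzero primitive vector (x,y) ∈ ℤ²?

translate: b→-2 (≡4 mod 6), so (3,4,3)→(3,-2,2)
flip: (3,-2,2)→(2,2,3)
reduced (well bottom): (2,2,3) with a≤c, −a<b≤a
well minimum = a = 2

2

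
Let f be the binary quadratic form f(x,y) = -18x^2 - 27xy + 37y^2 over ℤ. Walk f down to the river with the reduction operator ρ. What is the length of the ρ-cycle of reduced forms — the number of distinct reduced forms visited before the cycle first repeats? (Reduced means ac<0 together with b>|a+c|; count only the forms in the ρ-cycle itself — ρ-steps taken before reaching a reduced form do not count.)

D = 3393, ⌊√D⌋ = 58
descent: ρ → (37,27,-18)  [lands on river]
river: ρ → (-18,45,19)
river: ρ → (19,31,-32)
river: ρ → (-32,33,18)
river: ρ → (18,39,-26)
river: ρ → (-26,13,31)
river: ρ → (31,49,-8)
river: ρ → (-8,47,37)
ρ-cycle length = 8 (tail of 1 descent step not counted)

8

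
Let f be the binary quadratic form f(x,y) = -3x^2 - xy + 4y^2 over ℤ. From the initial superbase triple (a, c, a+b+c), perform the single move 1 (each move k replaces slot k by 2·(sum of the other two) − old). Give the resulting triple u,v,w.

start (-3,4,0) = (f(1,0),f(0,1),f(1,1))
replace slot 1: 2·(4+0) − (-3) = 11 → (11,4,0)

11,4,0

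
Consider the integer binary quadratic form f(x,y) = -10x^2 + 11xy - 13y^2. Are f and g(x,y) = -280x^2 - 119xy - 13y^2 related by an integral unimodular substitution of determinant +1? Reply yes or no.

D₁ = -399, D₂ = -399
f is negative-definite; reduce −f:
−f: translate: b→9 (≡-11 mod 20), so (10,-11,13)→(10,9,12)
−f: reduced (well bottom): (10,9,12) with a≤c, −a<b≤a
flip sign back: reduced form of f is (-10,-9,-12)
g is negative-definite; reduce −g:
−g: flip: (280,119,13)→(13,-119,280)
−g: translate: b→11 (≡-119 mod 26), so (13,-119,280)→(13,11,10)
−g: flip: (13,11,10)→(10,-11,13)
−g: translate: b→9 (≡-11 mod 20), so (10,-11,13)→(10,9,12)
−g: reduced (well bottom): (10,9,12) with a≤c, −a<b≤a
flip sign back: reduced form of g is (-10,-9,-12)
reduced forms (-10, -9, -12) vs (-10, -9, -12) ⇒ equivalent

yes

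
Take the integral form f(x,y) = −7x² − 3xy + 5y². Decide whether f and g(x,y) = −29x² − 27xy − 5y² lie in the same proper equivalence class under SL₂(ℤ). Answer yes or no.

D₁ = 149, D₂ = 149
river cycle of f (length 10): (5, 3, -7), (-7, 11, 1), (1, 11, -7), (-7, 3, 5), (5, 7, -5), (-5, 3, 7), (7, 11, -1), (-1, 11, 7), (7, 3, -5), (-5, 7, 5)
river cycle of g (length 10): (-5, 7, 5), (5, 3, -7), (-7, 11, 1), (1, 11, -7), (-7, 3, 5), (5, 7, -5), (-5, 3, 7), (7, 11, -1), (-1, 11, 7), (7, 3, -5)
cycles coincide ⇒ equivalent

yes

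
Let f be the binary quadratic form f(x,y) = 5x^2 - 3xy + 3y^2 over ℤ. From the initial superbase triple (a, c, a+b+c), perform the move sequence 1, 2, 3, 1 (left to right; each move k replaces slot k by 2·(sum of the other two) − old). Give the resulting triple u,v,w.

start (5,3,5) = (f(1,0),f(0,1),f(1,1))
replace slot 1: 2·(3+5) − 5 = 11 → (11,3,5)
replace slot 2: 2·(11+5) − 3 = 29 → (11,29,5)
replace slot 3: 2·(11+29) − 5 = 75 → (11,29,75)
replace slot 1: 2·(29+75) − 11 = 197 → (197,29,75)

197,29,75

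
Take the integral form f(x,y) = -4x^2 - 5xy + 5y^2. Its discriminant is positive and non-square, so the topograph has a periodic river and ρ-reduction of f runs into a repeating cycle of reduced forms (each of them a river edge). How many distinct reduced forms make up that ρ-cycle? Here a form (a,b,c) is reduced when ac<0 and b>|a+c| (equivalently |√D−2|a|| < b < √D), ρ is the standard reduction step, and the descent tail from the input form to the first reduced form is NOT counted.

D = 105, ⌊√D⌋ = 10
descent: ρ → (5,5,-4)  [lands on river]
river: ρ → (-4,3,6)
river: ρ → (6,9,-1)
river: ρ → (-1,9,6)
river: ρ → (6,3,-4)
river: ρ → (-4,5,5)
ρ-cycle length = 6 (tail of 1 descent step not counted)

6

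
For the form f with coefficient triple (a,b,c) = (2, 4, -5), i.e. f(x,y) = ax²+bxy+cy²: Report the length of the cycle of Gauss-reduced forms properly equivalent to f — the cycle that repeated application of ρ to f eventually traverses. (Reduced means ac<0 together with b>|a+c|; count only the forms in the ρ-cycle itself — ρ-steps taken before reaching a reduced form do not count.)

D = 56, ⌊√D⌋ = 7
river: ρ → (-5,6,1)
river: ρ → (1,6,-5)
river: ρ → (-5,4,2)
river: ρ → (2,4,-5)
ρ-cycle length = 4 (tail of 0 descent steps not counted)

4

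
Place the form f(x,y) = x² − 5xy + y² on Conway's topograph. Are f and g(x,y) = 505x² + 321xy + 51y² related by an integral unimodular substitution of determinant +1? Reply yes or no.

D₁ = 21, D₂ = 21
river cycle of f (length 2): (1, 3, -3), (-3, 3, 1)
river cycle of g (length 2): (1, 3, -3), (-3, 3, 1)
cycles coincide ⇒ equivalent

yes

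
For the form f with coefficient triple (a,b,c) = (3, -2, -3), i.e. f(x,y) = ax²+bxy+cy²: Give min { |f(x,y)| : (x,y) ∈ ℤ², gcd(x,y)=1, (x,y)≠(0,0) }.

descent: ρ → (-3,2,3)  [lands on river]
river: ρ → (3,4,-2)
river: ρ → (-2,4,3)
river: ρ → (3,2,-3)
river: ρ → (-3,4,2)
river: ρ → (2,4,-3)
closes: descent 1, river 6
min |a| on river = 2

2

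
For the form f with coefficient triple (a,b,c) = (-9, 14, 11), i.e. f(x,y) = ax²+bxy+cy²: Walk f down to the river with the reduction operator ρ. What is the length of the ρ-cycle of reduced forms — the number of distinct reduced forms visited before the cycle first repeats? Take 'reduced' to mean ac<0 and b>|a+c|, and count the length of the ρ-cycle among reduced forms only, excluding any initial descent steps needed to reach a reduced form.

D = 592, ⌊√D⌋ = 24
river: ρ → (11,8,-12)
river: ρ → (-12,16,7)
river: ρ → (7,12,-16)
river: ρ → (-16,20,3)
river: ρ → (3,22,-9)
river: ρ → (-9,14,11)
ρ-cycle length = 6 (tail of 0 descent steps not counted)

6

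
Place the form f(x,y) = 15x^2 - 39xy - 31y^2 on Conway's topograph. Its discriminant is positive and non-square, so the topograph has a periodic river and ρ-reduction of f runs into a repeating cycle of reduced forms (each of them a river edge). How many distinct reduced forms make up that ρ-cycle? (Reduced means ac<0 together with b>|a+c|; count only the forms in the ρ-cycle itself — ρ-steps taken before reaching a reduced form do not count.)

D = 3381, ⌊√D⌋ = 58
descent: ρ → (-31,39,15)  [lands on river]
river: ρ → (15,51,-13)
river: ρ → (-13,53,11)
river: ρ → (11,57,-3)
river: ρ → (-3,57,11)
river: ρ → (11,53,-13)
river: ρ → (-13,51,15)
river: ρ → (15,39,-31)
river: ρ → (-31,23,23)
river: ρ → (23,23,-31)
ρ-cycle length = 10 (tail of 1 descent step not counted)

10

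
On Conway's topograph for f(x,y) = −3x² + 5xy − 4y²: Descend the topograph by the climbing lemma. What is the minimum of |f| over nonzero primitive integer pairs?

translate: b→1 (≡-5 mod 6), so (3,-5,4)→(3,1,2)
flip: (3,1,2)→(2,-1,3)
reduced (well bottom): (2,-1,3) with a≤c, −a<b≤a
well minimum |f| = |-2| = 2 (negative-definite)

2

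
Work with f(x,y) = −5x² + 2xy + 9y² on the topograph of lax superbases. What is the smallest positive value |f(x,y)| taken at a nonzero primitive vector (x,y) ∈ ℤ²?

descent: ρ → (9,-2,-5)
descent: ρ → (-5,12,2)  [lands on river]
river: ρ → (2,12,-5)
river: ρ → (-5,8,6)
river: ρ → (6,4,-7)
river: ρ → (-7,10,3)
river: ρ → (3,8,-10)
river: ρ → (-10,12,1)
river: ρ → (1,12,-10)
river: ρ → (-10,8,3)
river: ρ → (3,10,-7)
river: ρ → (-7,4,6)
river: ρ → (6,8,-5)
closes: descent 2, river 12
min |a| on river = 1

1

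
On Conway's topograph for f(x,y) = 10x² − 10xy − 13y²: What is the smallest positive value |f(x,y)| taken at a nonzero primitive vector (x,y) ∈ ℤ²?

descent: ρ → (-13,10,10)  [lands on river]
river: ρ → (10,10,-13)
river: ρ → (-13,16,7)
river: ρ → (7,12,-17)
river: ρ → (-17,22,2)
river: ρ → (2,22,-17)
river: ρ → (-17,12,7)
river: ρ → (7,16,-13)
closes: descent 1, river 8
min |a| on river = 2

2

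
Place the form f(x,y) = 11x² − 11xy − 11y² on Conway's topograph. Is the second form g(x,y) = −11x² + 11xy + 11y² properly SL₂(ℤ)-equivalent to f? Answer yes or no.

D₁ = 605, D₂ = 605
river cycle of f (length 2): (-11, 11, 11), (11, 11, -11)
river cycle of g (length 2): (11, 11, -11), (-11, 11, 11)
cycles coincide ⇒ equivalent

yes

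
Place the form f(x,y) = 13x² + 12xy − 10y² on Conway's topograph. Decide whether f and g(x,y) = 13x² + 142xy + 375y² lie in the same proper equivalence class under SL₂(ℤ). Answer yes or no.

D₁ = 664, D₂ = 664
river cycle of f (length 22): (-10, 8, 15), (15, 22, -3), (-3, 20, 22), (22, 24, -1), (-1, 24, 22), (22, 20, -3), (-3, 22, 15), (15, 8, -10), (-10, 12, 13), (13, 14, -9), … (12 more)
river cycle of g (length 22): (13, 12, -10), (-10, 8, 15), (15, 22, -3), (-3, 20, 22), (22, 24, -1), (-1, 24, 22), (22, 20, -3), (-3, 22, 15), (15, 8, -10), (-10, 12, 13), … (12 more)
cycles coincide ⇒ equivalent

yes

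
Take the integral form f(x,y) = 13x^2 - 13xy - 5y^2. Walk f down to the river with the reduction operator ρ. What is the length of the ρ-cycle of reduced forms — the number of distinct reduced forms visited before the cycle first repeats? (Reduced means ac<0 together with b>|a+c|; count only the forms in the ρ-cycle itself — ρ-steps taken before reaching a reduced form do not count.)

D = 429, ⌊√D⌋ = 20
descent: ρ → (-5,13,13)  [lands on river]
river: ρ → (13,13,-5)
river: ρ → (-5,17,7)
river: ρ → (7,11,-11)
river: ρ → (-11,11,7)
river: ρ → (7,17,-5)
ρ-cycle length = 6 (tail of 1 descent step not counted)

6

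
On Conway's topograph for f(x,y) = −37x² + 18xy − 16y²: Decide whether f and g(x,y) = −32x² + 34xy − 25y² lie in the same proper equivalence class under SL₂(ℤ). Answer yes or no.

D₁ = -2044, D₂ = -2044
f is negative-definite; reduce −f:
−f: flip: (37,-18,16)→(16,18,37)
−f: translate: b→-14 (≡18 mod 32), so (16,18,37)→(16,-14,35)
−f: reduced (well bottom): (16,-14,35) with a≤c, −a<b≤a
flip sign back: reduced form of f is (-16,14,-35)
g is negative-definite; reduce −g:
−g: translate: b→30 (≡-34 mod 64), so (32,-34,25)→(32,30,23)
−g: flip: (32,30,23)→(23,-30,32)
−g: translate: b→16 (≡-30 mod 46), so (23,-30,32)→(23,16,25)
−g: reduced (well bottom): (23,16,25) with a≤c, −a<b≤a
flip sign back: reduced form of g is (-23,-16,-25)
reduced forms (-16, 14, -35) vs (-23, -16, -25) ⇒ inequivalent

no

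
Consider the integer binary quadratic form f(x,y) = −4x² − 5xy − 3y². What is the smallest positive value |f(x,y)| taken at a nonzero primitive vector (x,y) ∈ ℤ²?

translate: b→-3 (≡5 mod 8), so (4,5,3)→(4,-3,2)
flip: (4,-3,2)→(2,3,4)
translate: b→-1 (≡3 mod 4), so (2,3,4)→(2,-1,3)
reduced (well bottom): (2,-1,3) with a≤c, −a<b≤a
well minimum |f| = |-2| = 2 (negative-definite)

2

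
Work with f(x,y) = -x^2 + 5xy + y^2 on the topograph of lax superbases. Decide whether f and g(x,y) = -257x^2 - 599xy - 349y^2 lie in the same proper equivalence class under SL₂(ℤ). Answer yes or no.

D₁ = 29, D₂ = 29
river cycle of f (length 2): (1, 5, -1), (-1, 5, 1)
river cycle of g (length 2): (1, 5, -1), (-1, 5, 1)
cycles coincide ⇒ equivalent

yes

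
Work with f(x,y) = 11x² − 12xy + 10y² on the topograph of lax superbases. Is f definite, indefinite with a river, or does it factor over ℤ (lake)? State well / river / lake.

D = b²−4ac = (-12)² − 4·11·10 = -296
D < 0 ⇒ definite ⇒ every region one sign ⇒ single well

well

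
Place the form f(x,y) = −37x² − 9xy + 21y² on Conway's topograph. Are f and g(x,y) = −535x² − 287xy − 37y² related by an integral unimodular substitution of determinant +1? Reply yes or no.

D₁ = 3189, D₂ = 3189
river cycle of f (length 26): (21, 51, -7), (-7, 47, 35), (35, 23, -19), (-19, 53, 5), (5, 47, -49), (-49, 51, 3), (3, 51, -49), (-49, 47, 5), (5, 53, -19), (-19, 23, 35), … (16 more)
river cycle of g (length 26): (21, 51, -7), (-7, 47, 35), (35, 23, -19), (-19, 53, 5), (5, 47, -49), (-49, 51, 3), (3, 51, -49), (-49, 47, 5), (5, 53, -19), (-19, 23, 35), … (16 more)
cycles coincide ⇒ equivalent

yes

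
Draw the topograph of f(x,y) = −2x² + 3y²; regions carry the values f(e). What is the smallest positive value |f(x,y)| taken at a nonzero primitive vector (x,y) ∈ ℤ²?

descent: ρ → (3,0,-2)
descent: ρ → (-2,4,1)  [lands on river]
river: ρ → (1,4,-2)
closes: descent 2, river 2
min |a| on river = 1

1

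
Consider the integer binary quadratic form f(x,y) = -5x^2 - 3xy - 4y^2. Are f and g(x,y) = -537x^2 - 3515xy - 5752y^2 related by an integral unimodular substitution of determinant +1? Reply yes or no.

D₁ = -71, D₂ = -71
f is negative-definite; reduce −f:
−f: flip: (5,3,4)→(4,-3,5)
−f: reduced (well bottom): (4,-3,5) with a≤c, −a<b≤a
flip sign back: reduced form of f is (-4,3,-5)
g is negative-definite; reduce −g:
−g: translate: b→293 (≡3515 mod 1074), so (537,3515,5752)→(537,293,40)
−g: flip: (537,293,40)→(40,-293,537)
−g: translate: b→27 (≡-293 mod 80), so (40,-293,537)→(40,27,5)
−g: flip: (40,27,5)→(5,-27,40)
−g: translate: b→3 (≡-27 mod 10), so (5,-27,40)→(5,3,4)
−g: flip: (5,3,4)→(4,-3,5)
−g: reduced (well bottom): (4,-3,5) with a≤c, −a<b≤a
flip sign back: reduced form of g is (-4,3,-5)
reduced forms (-4, 3, -5) vs (-4, 3, -5) ⇒ equivalent

yes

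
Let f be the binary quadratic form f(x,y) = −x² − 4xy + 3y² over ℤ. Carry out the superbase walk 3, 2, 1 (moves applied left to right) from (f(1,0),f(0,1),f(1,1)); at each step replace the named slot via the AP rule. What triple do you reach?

start (-1,3,-2) = (f(1,0),f(0,1),f(1,1))
replace slot 3: 2·((-1)+3) − (-2) = 6 → (-1,3,6)
replace slot 2: 2·((-1)+6) − 3 = 7 → (-1,7,6)
replace slot 1: 2·(7+6) − (-1) = 27 → (27,7,6)

27,7,6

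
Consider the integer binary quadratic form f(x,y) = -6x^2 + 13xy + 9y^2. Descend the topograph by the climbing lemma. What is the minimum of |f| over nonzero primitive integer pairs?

river: ρ → (9,5,-10)
river: ρ → (-10,15,4)
river: ρ → (4,17,-6)
river: ρ → (-6,19,1)
river: ρ → (1,19,-6)
river: ρ → (-6,17,4)
river: ρ → (4,15,-10)
river: ρ → (-10,5,9)
river: ρ → (9,13,-6)
river: ρ → (-6,11,11)
river: ρ → (11,11,-6)
river: ρ → (-6,13,9)
closes: descent 0, river 12
min |a| on river = 1

1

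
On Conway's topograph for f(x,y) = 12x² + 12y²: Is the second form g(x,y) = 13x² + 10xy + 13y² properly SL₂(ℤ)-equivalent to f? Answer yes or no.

D₁ = -576, D₂ = -576
f: reduced (well bottom): (12,0,12) with a≤c, −a<b≤a
g: reduced (well bottom): (13,10,13) with a≤c, −a<b≤a
reduced forms (12, 0, 12) vs (13, 10, 13) ⇒ inequivalent

no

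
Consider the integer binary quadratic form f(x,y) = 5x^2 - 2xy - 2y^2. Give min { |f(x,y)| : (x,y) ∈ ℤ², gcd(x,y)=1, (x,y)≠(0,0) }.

descent: ρ → (-2,6,1)  [lands on river]
river: ρ → (1,6,-2)
closes: descent 1, river 2
min |a| on river = 1

1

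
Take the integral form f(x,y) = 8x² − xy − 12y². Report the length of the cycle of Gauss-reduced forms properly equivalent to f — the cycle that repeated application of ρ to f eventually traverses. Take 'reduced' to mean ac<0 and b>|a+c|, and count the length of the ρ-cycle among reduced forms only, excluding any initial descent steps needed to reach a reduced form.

D = 385, ⌊√D⌋ = 19
descent: ρ → (-12,1,8)
descent: ρ → (8,15,-5)  [lands on river]
river: ρ → (-5,15,8)
river: ρ → (8,17,-3)
river: ρ → (-3,19,2)
river: ρ → (2,17,-12)
river: ρ → (-12,7,7)
river: ρ → (7,7,-12)
river: ρ → (-12,17,2)
river: ρ → (2,19,-3)
river: ρ → (-3,17,8)
ρ-cycle length = 10 (tail of 2 descent steps not counted)

10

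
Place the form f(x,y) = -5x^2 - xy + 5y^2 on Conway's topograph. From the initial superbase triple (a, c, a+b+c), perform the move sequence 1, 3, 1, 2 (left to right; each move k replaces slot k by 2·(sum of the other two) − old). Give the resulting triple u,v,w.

start (-5,5,-1) = (f(1,0),f(0,1),f(1,1))
replace slot 1: 2·(5+(-1)) − (-5) = 13 → (13,5,-1)
replace slot 3: 2·(13+5) − (-1) = 37 → (13,5,37)
replace slot 1: 2·(5+37) − 13 = 71 → (71,5,37)
replace slot 2: 2·(71+37) − 5 = 211 → (71,211,37)

71,211,37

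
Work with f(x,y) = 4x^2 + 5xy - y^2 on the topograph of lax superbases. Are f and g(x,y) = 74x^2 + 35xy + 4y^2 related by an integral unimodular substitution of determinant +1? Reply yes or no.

D₁ = 41, D₂ = 41
river cycle of f (length 10): (-1, 5, 4), (4, 3, -2), (-2, 5, 2), (2, 3, -4), (-4, 5, 1), (1, 5, -4), (-4, 3, 2), (2, 5, -2), (-2, 3, 4), (4, 5, -1)
river cycle of g (length 10): (4, 5, -1), (-1, 5, 4), (4, 3, -2), (-2, 5, 2), (2, 3, -4), (-4, 5, 1), (1, 5, -4), (-4, 3, 2), (2, 5, -2), (-2, 3, 4)
cycles coincide ⇒ equivalent

yes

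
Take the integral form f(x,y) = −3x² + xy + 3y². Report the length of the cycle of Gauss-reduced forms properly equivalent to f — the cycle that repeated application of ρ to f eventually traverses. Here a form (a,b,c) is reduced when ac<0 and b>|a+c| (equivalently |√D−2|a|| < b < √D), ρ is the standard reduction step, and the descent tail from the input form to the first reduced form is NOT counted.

D = 37, ⌊√D⌋ = 6
river: ρ → (3,5,-1)
river: ρ → (-1,5,3)
river: ρ → (3,1,-3)
river: ρ → (-3,5,1)
river: ρ → (1,5,-3)
river: ρ → (-3,1,3)
ρ-cycle length = 6 (tail of 0 descent steps not counted)

6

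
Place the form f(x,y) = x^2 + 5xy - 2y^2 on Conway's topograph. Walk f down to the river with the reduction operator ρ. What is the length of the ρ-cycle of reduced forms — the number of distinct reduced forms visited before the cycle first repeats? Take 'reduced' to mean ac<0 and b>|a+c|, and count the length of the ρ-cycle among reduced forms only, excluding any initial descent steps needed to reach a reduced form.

D = 33, ⌊√D⌋ = 5
river: ρ → (-2,3,3)
river: ρ → (3,3,-2)
river: ρ → (-2,5,1)
river: ρ → (1,5,-2)
ρ-cycle length = 4 (tail of 0 descent steps not counted)

4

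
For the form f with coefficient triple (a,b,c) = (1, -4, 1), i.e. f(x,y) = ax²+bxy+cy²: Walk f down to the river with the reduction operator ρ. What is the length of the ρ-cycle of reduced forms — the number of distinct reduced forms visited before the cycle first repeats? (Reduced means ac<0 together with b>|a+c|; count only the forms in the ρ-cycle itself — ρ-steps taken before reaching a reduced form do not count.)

D = 12, ⌊√D⌋ = 3
descent: ρ → (1,2,-2)  [lands on river]
river: ρ → (-2,2,1)
ρ-cycle length = 2 (tail of 1 descent step not counted)

2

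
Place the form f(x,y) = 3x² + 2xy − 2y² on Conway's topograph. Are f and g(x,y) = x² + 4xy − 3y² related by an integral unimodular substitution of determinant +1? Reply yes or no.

D₁ = 28, D₂ = 28
river cycle of f (length 4): (-2, 2, 3), (3, 4, -1), (-1, 4, 3), (3, 2, -2)
river cycle of g (length 4): (-3, 2, 2), (2, 2, -3), (-3, 4, 1), (1, 4, -3)
cycles differ ⇒ inequivalent

no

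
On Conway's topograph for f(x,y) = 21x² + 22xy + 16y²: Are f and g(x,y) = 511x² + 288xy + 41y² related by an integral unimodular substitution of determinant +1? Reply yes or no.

D₁ = -860, D₂ = -860
f: translate: b→-20 (≡22 mod 42), so (21,22,16)→(21,-20,15)
f: flip: (21,-20,15)→(15,20,21)
f: translate: b→-10 (≡20 mod 30), so (15,20,21)→(15,-10,16)
f: reduced (well bottom): (15,-10,16) with a≤c, −a<b≤a
g: flip: (511,288,41)→(41,-288,511)
g: translate: b→40 (≡-288 mod 82), so (41,-288,511)→(41,40,15)
g: flip: (41,40,15)→(15,-40,41)
g: translate: b→-10 (≡-40 mod 30), so (15,-40,41)→(15,-10,16)
g: reduced (well bottom): (15,-10,16) with a≤c, −a<b≤a
reduced forms (15, -10, 16) vs (15, -10, 16) ⇒ equivalent

yes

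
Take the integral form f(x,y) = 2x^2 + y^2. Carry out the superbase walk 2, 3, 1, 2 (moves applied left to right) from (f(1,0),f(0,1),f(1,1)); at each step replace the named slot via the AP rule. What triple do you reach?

start (2,1,3) = (f(1,0),f(0,1),f(1,1))
replace slot 2: 2·(2+3) − 1 = 9 → (2,9,3)
replace slot 3: 2·(2+9) − 3 = 19 → (2,9,19)
replace slot 1: 2·(9+19) − 2 = 54 → (54,9,19)
replace slot 2: 2·(54+19) − 9 = 137 → (54,137,19)

54,137,19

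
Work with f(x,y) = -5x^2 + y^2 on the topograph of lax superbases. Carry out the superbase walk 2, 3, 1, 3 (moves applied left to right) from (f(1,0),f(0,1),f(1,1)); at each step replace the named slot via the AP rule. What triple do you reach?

start (-5,1,-4) = (f(1,0),f(0,1),f(1,1))
replace slot 2: 2·((-5)+(-4)) − 1 = -19 → (-5,-19,-4)
replace slot 3: 2·((-5)+(-19)) − (-4) = -44 → (-5,-19,-44)
replace slot 1: 2·((-19)+(-44)) − (-5) = -121 → (-121,-19,-44)
replace slot 3: 2·((-121)+(-19)) − (-44) = -236 → (-121,-19,-236)

-121,-19,-236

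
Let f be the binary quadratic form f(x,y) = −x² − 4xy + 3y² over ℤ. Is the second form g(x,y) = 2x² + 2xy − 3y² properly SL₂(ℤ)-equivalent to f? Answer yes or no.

D₁ = 28, D₂ = 28
river cycle of f (length 4): (3, 4, -1), (-1, 4, 3), (3, 2, -2), (-2, 2, 3)
river cycle of g (length 4): (-3, 4, 1), (1, 4, -3), (-3, 2, 2), (2, 2, -3)
cycles differ ⇒ inequivalent

no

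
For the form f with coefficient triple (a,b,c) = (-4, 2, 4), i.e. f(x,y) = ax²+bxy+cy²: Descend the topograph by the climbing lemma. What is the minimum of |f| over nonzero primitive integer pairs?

river: ρ → (4,6,-2)
river: ρ → (-2,6,4)
river: ρ → (4,2,-4)
river: ρ → (-4,6,2)
river: ρ → (2,6,-4)
river: ρ → (-4,2,4)
closes: descent 0, river 6
min |a| on river = 2

2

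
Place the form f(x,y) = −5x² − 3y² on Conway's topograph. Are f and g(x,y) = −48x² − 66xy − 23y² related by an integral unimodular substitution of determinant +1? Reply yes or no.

D₁ = -60, D₂ = -60
f is negative-definite; reduce −f:
−f: flip: (5,0,3)→(3,0,5)
−f: reduced (well bottom): (3,0,5) with a≤c, −a<b≤a
flip sign back: reduced form of f is (-3,0,-5)
g is negative-definite; reduce −g:
−g: translate: b→-30 (≡66 mod 96), so (48,66,23)→(48,-30,5)
−g: flip: (48,-30,5)→(5,30,48)
−g: translate: b→0 (≡30 mod 10), so (5,30,48)→(5,0,3)
−g: flip: (5,0,3)→(3,0,5)
−g: reduced (well bottom): (3,0,5) with a≤c, −a<b≤a
flip sign back: reduced form of g is (-3,0,-5)
reduced forms (-3, 0, -5) vs (-3, 0, -5) ⇒ equivalent

yes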